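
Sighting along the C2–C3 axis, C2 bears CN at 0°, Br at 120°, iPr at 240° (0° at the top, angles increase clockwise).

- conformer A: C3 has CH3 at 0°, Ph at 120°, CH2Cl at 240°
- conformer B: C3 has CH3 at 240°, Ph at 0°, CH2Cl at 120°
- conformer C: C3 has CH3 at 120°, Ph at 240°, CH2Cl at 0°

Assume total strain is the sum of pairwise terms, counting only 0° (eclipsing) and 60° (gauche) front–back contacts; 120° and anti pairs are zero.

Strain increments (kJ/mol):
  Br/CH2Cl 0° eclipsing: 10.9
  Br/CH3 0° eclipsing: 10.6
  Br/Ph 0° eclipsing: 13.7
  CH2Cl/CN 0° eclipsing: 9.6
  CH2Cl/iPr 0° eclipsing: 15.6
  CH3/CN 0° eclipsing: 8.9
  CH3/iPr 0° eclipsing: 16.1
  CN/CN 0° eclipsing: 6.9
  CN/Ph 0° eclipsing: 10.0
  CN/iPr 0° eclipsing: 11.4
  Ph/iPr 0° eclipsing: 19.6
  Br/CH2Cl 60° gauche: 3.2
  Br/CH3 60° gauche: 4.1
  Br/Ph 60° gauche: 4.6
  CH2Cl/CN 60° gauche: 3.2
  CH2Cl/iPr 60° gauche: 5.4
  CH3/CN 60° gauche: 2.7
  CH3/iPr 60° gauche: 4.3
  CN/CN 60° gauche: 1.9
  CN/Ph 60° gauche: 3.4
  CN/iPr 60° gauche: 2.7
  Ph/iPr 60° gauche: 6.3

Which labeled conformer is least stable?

A (eclipsed): CN–CH3 eclipsed, Br–Ph eclipsed, iPr–CH2Cl eclipsed; 8.9 + 13.7 + 15.6 = 38.2 kJ/mol.
B (eclipsed): CN–Ph eclipsed, Br–CH2Cl eclipsed, iPr–CH3 eclipsed; 10.0 + 10.9 + 16.1 = 37.0 kJ/mol.
C (eclipsed): CN–CH2Cl eclipsed, Br–CH3 eclipsed, iPr–Ph eclipsed; 9.6 + 10.6 + 19.6 = 39.8 kJ/mol.
C has the highest total (39.8 kJ/mol).

C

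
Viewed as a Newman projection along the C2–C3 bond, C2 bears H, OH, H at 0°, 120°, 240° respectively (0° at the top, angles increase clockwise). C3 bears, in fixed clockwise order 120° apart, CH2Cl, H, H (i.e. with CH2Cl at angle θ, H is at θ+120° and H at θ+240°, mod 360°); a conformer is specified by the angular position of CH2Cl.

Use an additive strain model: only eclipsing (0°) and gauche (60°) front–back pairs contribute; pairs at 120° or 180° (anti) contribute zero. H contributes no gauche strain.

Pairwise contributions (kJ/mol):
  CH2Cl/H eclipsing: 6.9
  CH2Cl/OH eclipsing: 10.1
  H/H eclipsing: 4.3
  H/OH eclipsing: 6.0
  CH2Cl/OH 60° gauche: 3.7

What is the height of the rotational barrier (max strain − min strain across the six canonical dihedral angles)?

18.7 kJ/mol

CH2Cl at 0° (eclipsed): H(0°)/CH2Cl(0°) eclipsed 6.9; OH(120°)/H(120°) eclipsed 6.0; H(240°)/H(240°) eclipsed 4.3 → 17.2 kJ/mol.
CH2Cl at 60° (staggered): OH(120°)/CH2Cl(60°) gauche 3.7 → 3.7 kJ/mol.
CH2Cl at 120° (eclipsed): H(0°)/H(0°) eclipsed 4.3; OH(120°)/CH2Cl(120°) eclipsed 10.1; H(240°)/H(240°) eclipsed 4.3 → 18.7 kJ/mol.
CH2Cl at 180° (staggered): OH(120°)/CH2Cl(180°) gauche 3.7 → 3.7 kJ/mol.
CH2Cl at 240° (eclipsed): H(0°)/H(0°) eclipsed 4.3; OH(120°)/H(120°) eclipsed 6.0; H(240°)/CH2Cl(240°) eclipsed 6.9 → 17.2 kJ/mol.
CH2Cl at 300° (staggered): no non-H gauche contacts → 0.0 kJ/mol.
Max at 120° (18.7 kJ/mol), min at 300° (0.0 kJ/mol); barrier = 18.7 kJ/mol.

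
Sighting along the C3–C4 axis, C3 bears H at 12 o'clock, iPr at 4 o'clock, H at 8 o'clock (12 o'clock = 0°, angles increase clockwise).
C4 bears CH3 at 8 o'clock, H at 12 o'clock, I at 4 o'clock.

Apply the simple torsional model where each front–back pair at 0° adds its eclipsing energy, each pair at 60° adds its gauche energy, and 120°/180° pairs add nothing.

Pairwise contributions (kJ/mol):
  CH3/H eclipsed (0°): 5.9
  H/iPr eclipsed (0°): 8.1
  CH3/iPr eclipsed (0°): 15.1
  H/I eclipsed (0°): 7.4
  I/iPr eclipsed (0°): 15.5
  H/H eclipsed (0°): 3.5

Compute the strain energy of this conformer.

This conformer is eclipsed. H at 0° is eclipsed with H at 0° (3.5); iPr at 120° is eclipsed with I at 120° (15.5); H at 240° is eclipsed with CH3 at 240° (5.9). Total 24.9 kJ/mol.

24.9 kJ/mol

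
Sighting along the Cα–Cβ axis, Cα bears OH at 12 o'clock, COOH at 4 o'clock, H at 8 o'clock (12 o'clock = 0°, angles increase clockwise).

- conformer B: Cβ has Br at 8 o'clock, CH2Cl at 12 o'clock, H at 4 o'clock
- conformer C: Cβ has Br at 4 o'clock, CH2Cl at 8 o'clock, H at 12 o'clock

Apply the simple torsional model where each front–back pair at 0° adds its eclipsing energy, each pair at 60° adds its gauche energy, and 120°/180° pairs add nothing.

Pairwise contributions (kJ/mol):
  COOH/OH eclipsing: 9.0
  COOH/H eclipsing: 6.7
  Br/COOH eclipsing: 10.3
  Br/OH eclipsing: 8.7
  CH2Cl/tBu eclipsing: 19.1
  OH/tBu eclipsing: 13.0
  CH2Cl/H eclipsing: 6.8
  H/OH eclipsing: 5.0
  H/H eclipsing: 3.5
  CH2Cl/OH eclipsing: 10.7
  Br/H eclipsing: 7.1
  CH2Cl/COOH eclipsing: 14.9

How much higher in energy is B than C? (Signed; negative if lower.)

+2.4 kJ/mol

B is eclipsed. OH at 0° is eclipsed with CH2Cl at 0° (10.7); COOH at 120° is eclipsed with H at 120° (6.7); H at 240° is eclipsed with Br at 240° (7.1). Total 24.5 kJ/mol.
C is eclipsed. OH at 0° is eclipsed with H at 0° (5.0); COOH at 120° is eclipsed with Br at 120° (10.3); H at 240° is eclipsed with CH2Cl at 240° (6.8). Total 22.1 kJ/mol.
E(B) − E(C) = 24.5 − 22.1 = +2.4 kJ/mol.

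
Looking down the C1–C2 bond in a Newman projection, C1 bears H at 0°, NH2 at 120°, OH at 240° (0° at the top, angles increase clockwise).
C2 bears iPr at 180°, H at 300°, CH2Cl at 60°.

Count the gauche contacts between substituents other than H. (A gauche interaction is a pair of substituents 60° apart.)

Non-H gauche pairs: NH2(120°)/iPr(180°); NH2(120°)/CH2Cl(60°); OH(240°)/iPr(180°) — 3 interactions.

3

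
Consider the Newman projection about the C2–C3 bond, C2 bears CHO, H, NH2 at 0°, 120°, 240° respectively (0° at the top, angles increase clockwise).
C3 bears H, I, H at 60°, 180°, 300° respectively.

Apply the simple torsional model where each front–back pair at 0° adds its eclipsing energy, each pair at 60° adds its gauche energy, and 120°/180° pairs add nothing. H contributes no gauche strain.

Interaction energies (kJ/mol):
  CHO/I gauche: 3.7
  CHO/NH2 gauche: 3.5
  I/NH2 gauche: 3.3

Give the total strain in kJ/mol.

3.3 kJ/mol

This conformer (staggered): NH2–I gauche; 3.3 = 3.3 kJ/mol.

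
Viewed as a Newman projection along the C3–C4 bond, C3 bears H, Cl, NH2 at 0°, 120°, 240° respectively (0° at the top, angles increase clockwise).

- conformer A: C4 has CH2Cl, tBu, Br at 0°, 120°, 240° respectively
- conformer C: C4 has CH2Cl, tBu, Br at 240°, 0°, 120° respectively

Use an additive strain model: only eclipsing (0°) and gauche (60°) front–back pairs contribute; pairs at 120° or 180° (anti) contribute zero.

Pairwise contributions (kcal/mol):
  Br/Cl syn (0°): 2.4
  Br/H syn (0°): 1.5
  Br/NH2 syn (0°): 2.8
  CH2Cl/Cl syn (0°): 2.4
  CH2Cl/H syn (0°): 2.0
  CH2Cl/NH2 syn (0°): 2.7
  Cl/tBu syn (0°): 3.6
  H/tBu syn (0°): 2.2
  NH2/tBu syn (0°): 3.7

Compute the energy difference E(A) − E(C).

+1.1 kcal/mol

A is eclipsed. H at 0° is eclipsed with CH2Cl at 0° (2.0); Cl at 120° is eclipsed with tBu at 120° (3.6); NH2 at 240° is eclipsed with Br at 240° (2.8). Total 8.4 kcal/mol.
C is eclipsed. H at 0° is eclipsed with tBu at 0° (2.2); Cl at 120° is eclipsed with Br at 120° (2.4); NH2 at 240° is eclipsed with CH2Cl at 240° (2.7). Total 7.3 kcal/mol.
E(A) − E(C) = 8.4 − 7.3 = +1.1 kcal/mol.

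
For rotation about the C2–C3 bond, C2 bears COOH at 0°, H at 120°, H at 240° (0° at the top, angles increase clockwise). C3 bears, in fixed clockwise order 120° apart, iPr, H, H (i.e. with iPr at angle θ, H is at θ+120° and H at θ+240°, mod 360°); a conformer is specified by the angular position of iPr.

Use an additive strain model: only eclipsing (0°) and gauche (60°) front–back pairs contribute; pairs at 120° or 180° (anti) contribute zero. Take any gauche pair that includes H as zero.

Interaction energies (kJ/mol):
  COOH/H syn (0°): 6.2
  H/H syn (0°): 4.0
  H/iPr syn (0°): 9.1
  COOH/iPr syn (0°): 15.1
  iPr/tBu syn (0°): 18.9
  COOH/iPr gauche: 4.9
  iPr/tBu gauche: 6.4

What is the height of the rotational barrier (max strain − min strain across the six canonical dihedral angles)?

23.1 kJ/mol

iPr at 0° (eclipsed): COOH(0°)/iPr(0°) eclipsed 15.1; H(120°)/H(120°) eclipsed 4.0; H(240°)/H(240°) eclipsed 4.0 → 23.1 kJ/mol.
iPr at 60° (staggered): COOH(0°)/iPr(60°) gauche 4.9 → 4.9 kJ/mol.
iPr at 120° (eclipsed): COOH(0°)/H(0°) eclipsed 6.2; H(120°)/iPr(120°) eclipsed 9.1; H(240°)/H(240°) eclipsed 4.0 → 19.3 kJ/mol.
iPr at 180° (staggered): no non-H gauche contacts → 0.0 kJ/mol.
iPr at 240° (eclipsed): COOH(0°)/H(0°) eclipsed 6.2; H(120°)/H(120°) eclipsed 4.0; H(240°)/iPr(240°) eclipsed 9.1 → 19.3 kJ/mol.
iPr at 300° (staggered): COOH(0°)/iPr(300°) gauche 4.9 → 4.9 kJ/mol.
Max at 0° (23.1 kJ/mol), min at 180° (0.0 kJ/mol); barrier = 23.1 kJ/mol.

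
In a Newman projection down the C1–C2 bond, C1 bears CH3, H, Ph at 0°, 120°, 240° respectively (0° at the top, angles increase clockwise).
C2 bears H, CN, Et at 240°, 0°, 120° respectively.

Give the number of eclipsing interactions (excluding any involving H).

Non-H eclipsing pairs: CH3(0°)/CN(0°) — 1 interaction.

1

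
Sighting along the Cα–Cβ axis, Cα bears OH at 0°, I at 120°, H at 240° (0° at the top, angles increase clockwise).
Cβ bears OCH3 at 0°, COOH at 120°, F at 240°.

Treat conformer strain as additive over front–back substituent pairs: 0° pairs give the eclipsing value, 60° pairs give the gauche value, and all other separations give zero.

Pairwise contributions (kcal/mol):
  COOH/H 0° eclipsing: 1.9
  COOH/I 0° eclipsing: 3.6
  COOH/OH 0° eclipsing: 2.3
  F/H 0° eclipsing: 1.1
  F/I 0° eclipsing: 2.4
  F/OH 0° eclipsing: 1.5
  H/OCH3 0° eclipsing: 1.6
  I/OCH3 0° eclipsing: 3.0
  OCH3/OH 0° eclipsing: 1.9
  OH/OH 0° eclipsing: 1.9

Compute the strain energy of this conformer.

This conformer is eclipsed. OH at 0° is eclipsed with OCH3 at 0° (1.9); I at 120° is eclipsed with COOH at 120° (3.6); H at 240° is eclipsed with F at 240° (1.1). Total 6.6 kcal/mol.

6.6 kcal/mol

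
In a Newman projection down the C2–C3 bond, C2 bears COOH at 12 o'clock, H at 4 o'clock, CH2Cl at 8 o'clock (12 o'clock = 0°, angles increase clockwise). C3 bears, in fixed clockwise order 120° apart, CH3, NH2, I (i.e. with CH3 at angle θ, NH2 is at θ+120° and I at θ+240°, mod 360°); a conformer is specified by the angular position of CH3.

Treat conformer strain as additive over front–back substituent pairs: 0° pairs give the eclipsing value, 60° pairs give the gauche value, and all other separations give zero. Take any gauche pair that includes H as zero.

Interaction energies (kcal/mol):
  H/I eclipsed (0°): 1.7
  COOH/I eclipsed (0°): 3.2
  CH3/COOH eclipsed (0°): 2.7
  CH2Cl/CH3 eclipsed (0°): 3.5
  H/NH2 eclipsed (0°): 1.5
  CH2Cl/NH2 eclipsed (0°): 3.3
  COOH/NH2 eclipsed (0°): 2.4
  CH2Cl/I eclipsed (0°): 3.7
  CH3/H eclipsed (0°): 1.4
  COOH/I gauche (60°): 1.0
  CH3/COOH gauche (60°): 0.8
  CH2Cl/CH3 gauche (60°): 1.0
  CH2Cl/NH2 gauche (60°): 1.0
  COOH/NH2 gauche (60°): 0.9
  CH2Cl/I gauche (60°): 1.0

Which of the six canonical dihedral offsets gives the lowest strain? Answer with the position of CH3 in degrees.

300°

CH3 at 0° (eclipsed): COOH(0°)/CH3(0°) eclipsed 2.7; H(120°)/NH2(120°) eclipsed 1.5; CH2Cl(240°)/I(240°) eclipsed 3.7 → 7.9 kcal/mol.
CH3 at 60° (staggered): COOH(0°)/CH3(60°) gauche 0.8; COOH(0°)/I(300°) gauche 1.0; CH2Cl(240°)/NH2(180°) gauche 1.0; CH2Cl(240°)/I(300°) gauche 1.0 → 3.8 kcal/mol.
CH3 at 120° (eclipsed): COOH(0°)/I(0°) eclipsed 3.2; H(120°)/CH3(120°) eclipsed 1.4; CH2Cl(240°)/NH2(240°) eclipsed 3.3 → 7.9 kcal/mol.
CH3 at 180° (staggered): COOH(0°)/NH2(300°) gauche 0.9; COOH(0°)/I(60°) gauche 1.0; CH2Cl(240°)/CH3(180°) gauche 1.0; CH2Cl(240°)/NH2(300°) gauche 1.0 → 3.9 kcal/mol.
CH3 at 240° (eclipsed): COOH(0°)/NH2(0°) eclipsed 2.4; H(120°)/I(120°) eclipsed 1.7; CH2Cl(240°)/CH3(240°) eclipsed 3.5 → 7.6 kcal/mol.
CH3 at 300° (staggered): COOH(0°)/CH3(300°) gauche 0.8; COOH(0°)/NH2(60°) gauche 0.9; CH2Cl(240°)/CH3(300°) gauche 1.0; CH2Cl(240°)/I(180°) gauche 1.0 → 3.7 kcal/mol.
The minimum (3.7 kcal/mol) occurs with CH3 at 300°.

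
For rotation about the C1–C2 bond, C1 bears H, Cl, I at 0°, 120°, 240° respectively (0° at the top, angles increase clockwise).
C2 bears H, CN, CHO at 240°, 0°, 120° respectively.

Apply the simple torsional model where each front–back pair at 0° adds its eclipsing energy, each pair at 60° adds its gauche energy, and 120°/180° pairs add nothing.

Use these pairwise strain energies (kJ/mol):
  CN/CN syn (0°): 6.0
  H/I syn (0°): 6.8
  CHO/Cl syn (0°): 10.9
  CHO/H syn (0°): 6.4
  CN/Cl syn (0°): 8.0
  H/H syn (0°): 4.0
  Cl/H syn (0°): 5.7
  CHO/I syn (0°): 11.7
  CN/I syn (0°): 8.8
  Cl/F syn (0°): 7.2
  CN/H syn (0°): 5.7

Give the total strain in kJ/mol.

23.4 kJ/mol

This conformer (eclipsed): H(0°)/CN(0°) eclipsed 5.7; Cl(120°)/CHO(120°) eclipsed 10.9; I(240°)/H(240°) eclipsed 6.8 → 23.4 kJ/mol.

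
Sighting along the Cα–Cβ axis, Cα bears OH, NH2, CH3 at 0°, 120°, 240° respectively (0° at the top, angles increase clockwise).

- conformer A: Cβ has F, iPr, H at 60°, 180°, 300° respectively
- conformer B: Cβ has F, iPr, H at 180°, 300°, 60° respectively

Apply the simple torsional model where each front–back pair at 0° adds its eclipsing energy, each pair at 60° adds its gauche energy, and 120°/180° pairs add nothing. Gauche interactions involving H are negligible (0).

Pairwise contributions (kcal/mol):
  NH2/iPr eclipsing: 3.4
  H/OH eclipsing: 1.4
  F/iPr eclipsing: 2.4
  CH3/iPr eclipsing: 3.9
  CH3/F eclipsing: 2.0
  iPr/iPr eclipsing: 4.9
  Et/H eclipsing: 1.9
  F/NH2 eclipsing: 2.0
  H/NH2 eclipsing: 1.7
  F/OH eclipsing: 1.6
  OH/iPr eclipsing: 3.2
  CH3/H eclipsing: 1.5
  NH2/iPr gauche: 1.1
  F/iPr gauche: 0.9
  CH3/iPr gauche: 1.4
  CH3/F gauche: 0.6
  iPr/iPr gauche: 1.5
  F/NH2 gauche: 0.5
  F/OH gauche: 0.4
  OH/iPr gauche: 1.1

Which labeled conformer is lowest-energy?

A is staggered. OH at 0° is gauche with F at 60° (0.4); NH2 at 120° is gauche with F at 60° (0.5); NH2 at 120° is gauche with iPr at 180° (1.1); CH3 at 240° is gauche with iPr at 180° (1.4). Total 3.4 kcal/mol.
B is staggered. OH at 0° is gauche with iPr at 300° (1.1); NH2 at 120° is gauche with F at 180° (0.5); CH3 at 240° is gauche with F at 180° (0.6); CH3 at 240° is gauche with iPr at 300° (1.4). Total 3.6 kcal/mol.
A has the lowest total (3.4 kcal/mol).

A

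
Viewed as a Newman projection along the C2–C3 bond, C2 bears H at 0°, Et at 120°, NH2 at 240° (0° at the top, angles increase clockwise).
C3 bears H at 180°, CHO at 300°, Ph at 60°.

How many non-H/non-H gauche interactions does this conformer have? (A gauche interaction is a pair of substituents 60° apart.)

Non-H gauche pairs: Et(120°)/Ph(60°); NH2(240°)/CHO(300°) — 2 interactions.

2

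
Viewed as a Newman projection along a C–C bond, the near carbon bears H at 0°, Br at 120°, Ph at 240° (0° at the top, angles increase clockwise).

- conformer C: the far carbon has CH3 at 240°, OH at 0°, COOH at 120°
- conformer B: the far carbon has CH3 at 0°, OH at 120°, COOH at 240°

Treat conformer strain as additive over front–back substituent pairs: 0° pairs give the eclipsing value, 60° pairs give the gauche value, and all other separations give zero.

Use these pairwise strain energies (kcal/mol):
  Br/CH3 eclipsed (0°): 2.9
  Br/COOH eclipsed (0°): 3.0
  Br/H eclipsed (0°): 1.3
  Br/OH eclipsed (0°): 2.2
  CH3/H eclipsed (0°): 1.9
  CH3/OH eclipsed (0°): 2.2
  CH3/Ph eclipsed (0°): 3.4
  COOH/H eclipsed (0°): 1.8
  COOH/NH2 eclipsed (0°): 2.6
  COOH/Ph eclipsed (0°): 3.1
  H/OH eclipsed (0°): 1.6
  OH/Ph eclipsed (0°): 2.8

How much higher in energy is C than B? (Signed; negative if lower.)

+0.8 kcal/mol

C (eclipsed): H(0°)/OH(0°) eclipsed 1.6; Br(120°)/COOH(120°) eclipsed 3.0; Ph(240°)/CH3(240°) eclipsed 3.4 → 8.0 kcal/mol.
B (eclipsed): H(0°)/CH3(0°) eclipsed 1.9; Br(120°)/OH(120°) eclipsed 2.2; Ph(240°)/COOH(240°) eclipsed 3.1 → 7.2 kcal/mol.
E(C) − E(B) = 8.0 − 7.2 = +0.8 kcal/mol.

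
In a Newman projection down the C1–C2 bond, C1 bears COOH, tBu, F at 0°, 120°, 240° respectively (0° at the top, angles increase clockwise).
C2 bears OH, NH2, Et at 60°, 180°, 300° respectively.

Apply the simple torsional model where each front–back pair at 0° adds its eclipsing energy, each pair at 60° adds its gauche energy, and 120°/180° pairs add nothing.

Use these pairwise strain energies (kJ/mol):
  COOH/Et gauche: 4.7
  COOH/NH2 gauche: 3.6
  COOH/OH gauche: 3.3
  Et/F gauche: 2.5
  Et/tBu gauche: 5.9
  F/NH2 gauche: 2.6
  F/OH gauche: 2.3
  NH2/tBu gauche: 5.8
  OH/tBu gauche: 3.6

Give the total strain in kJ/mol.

This conformer (staggered): COOH–OH gauche, COOH–Et gauche, tBu–OH gauche, tBu–NH2 gauche, F–NH2 gauche, F–Et gauche; 3.3 + 4.7 + 3.6 + 5.8 + 2.6 + 2.5 = 22.5 kJ/mol.

22.5 kJ/mol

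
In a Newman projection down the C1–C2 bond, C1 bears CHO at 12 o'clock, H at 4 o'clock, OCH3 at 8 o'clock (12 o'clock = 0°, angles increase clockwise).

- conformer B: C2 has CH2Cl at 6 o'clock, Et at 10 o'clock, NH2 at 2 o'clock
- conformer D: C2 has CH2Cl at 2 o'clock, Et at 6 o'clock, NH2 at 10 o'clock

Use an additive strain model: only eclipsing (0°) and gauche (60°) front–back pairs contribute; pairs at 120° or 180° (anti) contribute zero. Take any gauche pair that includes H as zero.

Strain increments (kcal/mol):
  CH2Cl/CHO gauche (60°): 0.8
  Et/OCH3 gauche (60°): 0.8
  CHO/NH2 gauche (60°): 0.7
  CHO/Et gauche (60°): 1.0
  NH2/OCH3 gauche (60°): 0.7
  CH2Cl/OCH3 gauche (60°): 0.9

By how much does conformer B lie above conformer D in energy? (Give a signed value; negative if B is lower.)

B is staggered. CHO at 0° is gauche with Et at 300° (1.0); CHO at 0° is gauche with NH2 at 60° (0.7); OCH3 at 240° is gauche with CH2Cl at 180° (0.9); OCH3 at 240° is gauche with Et at 300° (0.8). Total 3.4 kcal/mol.
D is staggered. CHO at 0° is gauche with CH2Cl at 60° (0.8); CHO at 0° is gauche with NH2 at 300° (0.7); OCH3 at 240° is gauche with Et at 180° (0.8); OCH3 at 240° is gauche with NH2 at 300° (0.7). Total 3.0 kcal/mol.
E(B) − E(D) = 3.4 − 3.0 = +0.4 kcal/mol.

+0.4 kcal/mol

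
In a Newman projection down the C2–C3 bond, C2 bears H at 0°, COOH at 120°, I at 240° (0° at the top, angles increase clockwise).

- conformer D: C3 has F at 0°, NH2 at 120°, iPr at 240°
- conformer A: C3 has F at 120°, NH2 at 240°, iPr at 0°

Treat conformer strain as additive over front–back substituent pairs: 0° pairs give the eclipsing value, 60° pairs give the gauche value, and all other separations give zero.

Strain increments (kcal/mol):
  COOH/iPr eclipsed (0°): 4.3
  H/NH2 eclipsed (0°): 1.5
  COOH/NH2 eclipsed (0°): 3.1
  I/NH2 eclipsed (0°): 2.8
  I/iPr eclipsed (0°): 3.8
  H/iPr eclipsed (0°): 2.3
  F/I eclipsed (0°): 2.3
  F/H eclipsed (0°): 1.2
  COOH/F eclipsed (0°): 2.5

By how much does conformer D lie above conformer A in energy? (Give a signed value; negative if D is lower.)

+0.5 kcal/mol

D (eclipsed): H–F eclipsed, COOH–NH2 eclipsed, I–iPr eclipsed; 1.2 + 3.1 + 3.8 = 8.1 kcal/mol.
A (eclipsed): H–iPr eclipsed, COOH–F eclipsed, I–NH2 eclipsed; 2.3 + 2.5 + 2.8 = 7.6 kcal/mol.
E(D) − E(A) = 8.1 − 7.6 = +0.5 kcal/mol.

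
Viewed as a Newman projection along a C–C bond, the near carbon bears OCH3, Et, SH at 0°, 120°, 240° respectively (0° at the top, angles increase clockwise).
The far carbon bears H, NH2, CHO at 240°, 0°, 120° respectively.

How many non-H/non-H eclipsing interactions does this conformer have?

2

Non-H eclipsing pairs: OCH3(0°)/NH2(0°); Et(120°)/CHO(120°) — 2 interactions.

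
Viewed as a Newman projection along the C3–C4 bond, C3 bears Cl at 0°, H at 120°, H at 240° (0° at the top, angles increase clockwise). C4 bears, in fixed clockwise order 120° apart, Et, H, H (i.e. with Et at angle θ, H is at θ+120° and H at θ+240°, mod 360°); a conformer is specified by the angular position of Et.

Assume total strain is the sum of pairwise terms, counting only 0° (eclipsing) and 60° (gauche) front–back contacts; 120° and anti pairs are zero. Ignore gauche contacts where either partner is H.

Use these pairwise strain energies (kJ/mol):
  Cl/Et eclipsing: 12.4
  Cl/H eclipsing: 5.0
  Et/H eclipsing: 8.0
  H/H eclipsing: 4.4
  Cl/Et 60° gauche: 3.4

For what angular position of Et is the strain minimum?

180°

Et at 0° (eclipsed): Cl–Et eclipsed, H–H eclipsed, H–H eclipsed; 12.4 + 4.4 + 4.4 = 21.2 kJ/mol.
Et at 60° (staggered): Cl–Et gauche; 3.4 = 3.4 kJ/mol.
Et at 120° (eclipsed): Cl–H eclipsed, H–Et eclipsed, H–H eclipsed; 5.0 + 8.0 + 4.4 = 17.4 kJ/mol.
Et at 180° (staggered): no non-H gauche contacts → 0.0 kJ/mol.
Et at 240° (eclipsed): Cl–H eclipsed, H–H eclipsed, H–Et eclipsed; 5.0 + 4.4 + 8.0 = 17.4 kJ/mol.
Et at 300° (staggered): Cl–Et gauche; 3.4 = 3.4 kJ/mol.
The minimum (0.0 kJ/mol) occurs with Et at 180°.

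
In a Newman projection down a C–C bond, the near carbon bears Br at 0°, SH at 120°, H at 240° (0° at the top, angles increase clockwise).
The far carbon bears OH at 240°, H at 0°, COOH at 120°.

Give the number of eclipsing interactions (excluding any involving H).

1

Non-H eclipsing pairs: SH(120°)/COOH(120°) — 1 interaction.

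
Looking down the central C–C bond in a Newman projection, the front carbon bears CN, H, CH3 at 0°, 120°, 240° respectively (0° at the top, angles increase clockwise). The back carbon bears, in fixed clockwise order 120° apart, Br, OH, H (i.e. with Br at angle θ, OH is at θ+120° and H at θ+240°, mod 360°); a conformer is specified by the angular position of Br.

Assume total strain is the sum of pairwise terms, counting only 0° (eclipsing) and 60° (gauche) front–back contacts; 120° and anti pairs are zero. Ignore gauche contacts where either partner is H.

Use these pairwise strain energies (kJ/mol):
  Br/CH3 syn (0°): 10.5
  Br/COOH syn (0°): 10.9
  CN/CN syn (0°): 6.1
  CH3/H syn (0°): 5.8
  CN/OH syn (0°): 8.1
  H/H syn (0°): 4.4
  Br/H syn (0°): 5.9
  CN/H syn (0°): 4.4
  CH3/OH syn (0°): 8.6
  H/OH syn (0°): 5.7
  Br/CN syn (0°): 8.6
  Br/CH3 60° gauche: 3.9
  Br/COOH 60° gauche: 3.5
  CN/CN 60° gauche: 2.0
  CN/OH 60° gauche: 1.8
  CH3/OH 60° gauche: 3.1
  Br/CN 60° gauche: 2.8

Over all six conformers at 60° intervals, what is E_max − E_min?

17.1 kJ/mol

Br at 0° (eclipsed): CN–Br eclipsed, H–OH eclipsed, CH3–H eclipsed; 8.6 + 5.7 + 5.8 = 20.1 kJ/mol.
Br at 60° (staggered): CN–Br gauche, CH3–OH gauche; 2.8 + 3.1 = 5.9 kJ/mol.
Br at 120° (eclipsed): CN–H eclipsed, H–Br eclipsed, CH3–OH eclipsed; 4.4 + 5.9 + 8.6 = 18.9 kJ/mol.
Br at 180° (staggered): CN–OH gauche, CH3–Br gauche, CH3–OH gauche; 1.8 + 3.9 + 3.1 = 8.8 kJ/mol.
Br at 240° (eclipsed): CN–OH eclipsed, H–H eclipsed, CH3–Br eclipsed; 8.1 + 4.4 + 10.5 = 23.0 kJ/mol.
Br at 300° (staggered): CN–Br gauche, CN–OH gauche, CH3–Br gauche; 2.8 + 1.8 + 3.9 = 8.5 kJ/mol.
Max at 240° (23.0 kJ/mol), min at 60° (5.9 kJ/mol); barrier = 17.1 kJ/mol.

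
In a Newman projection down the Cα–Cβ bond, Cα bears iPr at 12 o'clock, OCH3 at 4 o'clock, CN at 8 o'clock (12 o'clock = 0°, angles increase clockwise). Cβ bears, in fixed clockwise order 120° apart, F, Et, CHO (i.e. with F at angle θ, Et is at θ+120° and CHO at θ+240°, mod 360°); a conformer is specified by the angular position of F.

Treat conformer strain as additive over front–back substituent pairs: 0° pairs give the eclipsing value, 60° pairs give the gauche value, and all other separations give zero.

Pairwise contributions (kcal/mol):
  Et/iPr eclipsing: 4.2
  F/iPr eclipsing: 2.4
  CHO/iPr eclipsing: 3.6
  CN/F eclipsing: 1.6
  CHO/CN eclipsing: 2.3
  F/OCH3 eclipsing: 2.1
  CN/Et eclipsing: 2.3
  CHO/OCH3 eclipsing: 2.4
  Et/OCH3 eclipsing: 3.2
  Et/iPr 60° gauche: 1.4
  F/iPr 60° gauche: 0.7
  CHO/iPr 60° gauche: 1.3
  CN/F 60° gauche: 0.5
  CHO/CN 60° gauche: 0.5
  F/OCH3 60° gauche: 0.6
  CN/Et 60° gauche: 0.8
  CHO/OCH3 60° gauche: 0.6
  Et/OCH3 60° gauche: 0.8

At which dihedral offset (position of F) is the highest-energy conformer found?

F at 0° (eclipsed): iPr–F eclipsed, OCH3–Et eclipsed, CN–CHO eclipsed; 2.4 + 3.2 + 2.3 = 7.9 kcal/mol.
F at 60° (staggered): iPr–F gauche, iPr–CHO gauche, OCH3–F gauche, OCH3–Et gauche, CN–Et gauche, CN–CHO gauche; 0.7 + 1.3 + 0.6 + 0.8 + 0.8 + 0.5 = 4.7 kcal/mol.
F at 120° (eclipsed): iPr–CHO eclipsed, OCH3–F eclipsed, CN–Et eclipsed; 3.6 + 2.1 + 2.3 = 8.0 kcal/mol.
F at 180° (staggered): iPr–Et gauche, iPr–CHO gauche, OCH3–F gauche, OCH3–CHO gauche, CN–F gauche, CN–Et gauche; 1.4 + 1.3 + 0.6 + 0.6 + 0.5 + 0.8 = 5.2 kcal/mol.
F at 240° (eclipsed): iPr–Et eclipsed, OCH3–CHO eclipsed, CN–F eclipsed; 4.2 + 2.4 + 1.6 = 8.2 kcal/mol.
F at 300° (staggered): iPr–F gauche, iPr–Et gauche, OCH3–Et gauche, OCH3–CHO gauche, CN–F gauche, CN–CHO gauche; 0.7 + 1.4 + 0.8 + 0.6 + 0.5 + 0.5 = 4.5 kcal/mol.
The maximum (8.2 kcal/mol) occurs with F at 240°.

240°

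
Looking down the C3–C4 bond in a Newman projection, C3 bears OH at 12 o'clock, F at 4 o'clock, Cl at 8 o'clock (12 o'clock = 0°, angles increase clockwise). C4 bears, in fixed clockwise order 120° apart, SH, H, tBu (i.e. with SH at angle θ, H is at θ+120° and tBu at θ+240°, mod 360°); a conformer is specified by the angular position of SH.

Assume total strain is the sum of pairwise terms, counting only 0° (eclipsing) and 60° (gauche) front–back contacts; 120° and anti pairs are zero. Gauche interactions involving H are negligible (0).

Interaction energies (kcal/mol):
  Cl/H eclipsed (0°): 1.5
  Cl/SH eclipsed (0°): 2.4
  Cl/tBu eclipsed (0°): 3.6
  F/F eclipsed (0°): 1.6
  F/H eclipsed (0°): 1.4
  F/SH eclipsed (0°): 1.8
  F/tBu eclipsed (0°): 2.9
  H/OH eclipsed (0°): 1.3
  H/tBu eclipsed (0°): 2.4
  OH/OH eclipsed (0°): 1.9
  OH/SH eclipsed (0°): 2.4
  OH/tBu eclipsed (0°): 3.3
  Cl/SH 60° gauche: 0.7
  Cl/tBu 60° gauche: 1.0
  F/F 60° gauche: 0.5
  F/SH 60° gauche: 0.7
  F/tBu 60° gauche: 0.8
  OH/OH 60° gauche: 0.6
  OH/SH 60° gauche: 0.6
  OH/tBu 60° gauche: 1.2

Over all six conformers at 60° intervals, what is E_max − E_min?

4.3 kcal/mol

SH at 0° (eclipsed): OH(0°)/SH(0°) eclipsed 2.4; F(120°)/H(120°) eclipsed 1.4; Cl(240°)/tBu(240°) eclipsed 3.6 → 7.4 kcal/mol.
SH at 60° (staggered): OH(0°)/SH(60°) gauche 0.6; OH(0°)/tBu(300°) gauche 1.2; F(120°)/SH(60°) gauche 0.7; Cl(240°)/tBu(300°) gauche 1.0 → 3.5 kcal/mol.
SH at 120° (eclipsed): OH(0°)/tBu(0°) eclipsed 3.3; F(120°)/SH(120°) eclipsed 1.8; Cl(240°)/H(240°) eclipsed 1.5 → 6.6 kcal/mol.
SH at 180° (staggered): OH(0°)/tBu(60°) gauche 1.2; F(120°)/SH(180°) gauche 0.7; F(120°)/tBu(60°) gauche 0.8; Cl(240°)/SH(180°) gauche 0.7 → 3.4 kcal/mol.
SH at 240° (eclipsed): OH(0°)/H(0°) eclipsed 1.3; F(120°)/tBu(120°) eclipsed 2.9; Cl(240°)/SH(240°) eclipsed 2.4 → 6.6 kcal/mol.
SH at 300° (staggered): OH(0°)/SH(300°) gauche 0.6; F(120°)/tBu(180°) gauche 0.8; Cl(240°)/SH(300°) gauche 0.7; Cl(240°)/tBu(180°) gauche 1.0 → 3.1 kcal/mol.
Max at 0° (7.4 kcal/mol), min at 300° (3.1 kcal/mol); barrier = 4.3 kcal/mol.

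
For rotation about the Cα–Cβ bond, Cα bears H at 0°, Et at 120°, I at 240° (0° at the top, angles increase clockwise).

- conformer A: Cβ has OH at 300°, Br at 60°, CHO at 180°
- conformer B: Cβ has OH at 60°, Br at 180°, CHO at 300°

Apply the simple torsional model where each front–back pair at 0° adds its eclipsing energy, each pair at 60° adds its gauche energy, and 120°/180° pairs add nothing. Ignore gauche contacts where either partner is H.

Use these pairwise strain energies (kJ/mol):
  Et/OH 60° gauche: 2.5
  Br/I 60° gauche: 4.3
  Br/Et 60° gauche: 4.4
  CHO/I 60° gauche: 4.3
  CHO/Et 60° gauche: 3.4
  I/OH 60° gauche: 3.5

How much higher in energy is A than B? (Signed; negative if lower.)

A (staggered): Et(120°)/Br(60°) gauche 4.4; Et(120°)/CHO(180°) gauche 3.4; I(240°)/OH(300°) gauche 3.5; I(240°)/CHO(180°) gauche 4.3 → 15.6 kJ/mol.
B (staggered): Et(120°)/OH(60°) gauche 2.5; Et(120°)/Br(180°) gauche 4.4; I(240°)/Br(180°) gauche 4.3; I(240°)/CHO(300°) gauche 4.3 → 15.5 kJ/mol.
E(A) − E(B) = 15.6 − 15.5 = +0.1 kJ/mol.

+0.1 kJ/mol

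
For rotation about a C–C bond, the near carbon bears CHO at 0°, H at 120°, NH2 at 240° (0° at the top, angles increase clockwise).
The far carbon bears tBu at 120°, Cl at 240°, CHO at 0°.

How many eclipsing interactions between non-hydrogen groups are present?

2

Non-H eclipsing pairs: CHO(0°)/CHO(0°); NH2(240°)/Cl(240°) — 2 interactions.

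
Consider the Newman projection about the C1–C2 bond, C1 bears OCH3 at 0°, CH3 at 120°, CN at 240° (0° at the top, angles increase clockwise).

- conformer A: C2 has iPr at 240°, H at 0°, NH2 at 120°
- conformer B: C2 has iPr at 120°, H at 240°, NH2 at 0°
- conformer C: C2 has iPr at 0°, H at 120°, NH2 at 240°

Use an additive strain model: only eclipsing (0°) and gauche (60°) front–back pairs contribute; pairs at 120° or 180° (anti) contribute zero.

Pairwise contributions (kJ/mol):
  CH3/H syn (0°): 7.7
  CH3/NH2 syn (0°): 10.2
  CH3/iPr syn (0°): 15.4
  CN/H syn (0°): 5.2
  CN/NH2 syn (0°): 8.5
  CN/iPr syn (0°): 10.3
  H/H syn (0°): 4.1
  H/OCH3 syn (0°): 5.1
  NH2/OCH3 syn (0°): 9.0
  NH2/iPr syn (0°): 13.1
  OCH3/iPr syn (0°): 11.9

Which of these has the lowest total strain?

A

A (eclipsed): OCH3–H eclipsed, CH3–NH2 eclipsed, CN–iPr eclipsed; 5.1 + 10.2 + 10.3 = 25.6 kJ/mol.
B (eclipsed): OCH3–NH2 eclipsed, CH3–iPr eclipsed, CN–H eclipsed; 9.0 + 15.4 + 5.2 = 29.6 kJ/mol.
C (eclipsed): OCH3–iPr eclipsed, CH3–H eclipsed, CN–NH2 eclipsed; 11.9 + 7.7 + 8.5 = 28.1 kJ/mol.
A has the lowest total (25.6 kJ/mol).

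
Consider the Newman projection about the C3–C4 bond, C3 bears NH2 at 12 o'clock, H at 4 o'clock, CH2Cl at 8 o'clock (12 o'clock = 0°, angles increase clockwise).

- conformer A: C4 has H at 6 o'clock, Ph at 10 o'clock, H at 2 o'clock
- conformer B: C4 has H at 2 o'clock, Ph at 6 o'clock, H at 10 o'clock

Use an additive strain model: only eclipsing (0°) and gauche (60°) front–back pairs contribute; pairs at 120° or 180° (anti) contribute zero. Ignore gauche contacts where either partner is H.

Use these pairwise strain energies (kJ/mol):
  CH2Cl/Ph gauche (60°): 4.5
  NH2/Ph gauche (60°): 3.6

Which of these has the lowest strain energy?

A (staggered): NH2(0°)/Ph(300°) gauche 3.6; CH2Cl(240°)/Ph(300°) gauche 4.5 → 8.1 kJ/mol.
B (staggered): CH2Cl(240°)/Ph(180°) gauche 4.5 → 4.5 kJ/mol.
B has the lowest total (4.5 kJ/mol).

B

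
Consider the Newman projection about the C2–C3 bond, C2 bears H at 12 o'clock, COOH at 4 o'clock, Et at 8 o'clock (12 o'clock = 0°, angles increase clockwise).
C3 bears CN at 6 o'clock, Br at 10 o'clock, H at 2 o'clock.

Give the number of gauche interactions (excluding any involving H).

Non-H gauche pairs: COOH(120°)/CN(180°); Et(240°)/CN(180°); Et(240°)/Br(300°) — 3 interactions.

3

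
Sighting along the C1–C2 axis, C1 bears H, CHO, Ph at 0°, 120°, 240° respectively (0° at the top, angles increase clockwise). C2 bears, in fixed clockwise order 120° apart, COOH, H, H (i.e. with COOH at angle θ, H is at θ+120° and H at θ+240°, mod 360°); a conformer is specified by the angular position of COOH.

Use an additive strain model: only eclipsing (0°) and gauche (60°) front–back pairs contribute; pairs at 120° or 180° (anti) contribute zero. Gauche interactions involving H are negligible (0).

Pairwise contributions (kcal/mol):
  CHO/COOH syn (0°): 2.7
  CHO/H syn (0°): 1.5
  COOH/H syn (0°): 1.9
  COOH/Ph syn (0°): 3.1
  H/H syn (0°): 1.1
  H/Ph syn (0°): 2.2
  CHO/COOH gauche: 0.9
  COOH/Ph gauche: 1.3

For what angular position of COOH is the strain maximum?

120°

COOH at 0° (eclipsed): H–COOH eclipsed, CHO–H eclipsed, Ph–H eclipsed; 1.9 + 1.5 + 2.2 = 5.6 kcal/mol.
COOH at 60° (staggered): CHO–COOH gauche; 0.9 = 0.9 kcal/mol.
COOH at 120° (eclipsed): H–H eclipsed, CHO–COOH eclipsed, Ph–H eclipsed; 1.1 + 2.7 + 2.2 = 6.0 kcal/mol.
COOH at 180° (staggered): CHO–COOH gauche, Ph–COOH gauche; 0.9 + 1.3 = 2.2 kcal/mol.
COOH at 240° (eclipsed): H–H eclipsed, CHO–H eclipsed, Ph–COOH eclipsed; 1.1 + 1.5 + 3.1 = 5.7 kcal/mol.
COOH at 300° (staggered): Ph–COOH gauche; 1.3 = 1.3 kcal/mol.
The maximum (6.0 kcal/mol) occurs with COOH at 120°.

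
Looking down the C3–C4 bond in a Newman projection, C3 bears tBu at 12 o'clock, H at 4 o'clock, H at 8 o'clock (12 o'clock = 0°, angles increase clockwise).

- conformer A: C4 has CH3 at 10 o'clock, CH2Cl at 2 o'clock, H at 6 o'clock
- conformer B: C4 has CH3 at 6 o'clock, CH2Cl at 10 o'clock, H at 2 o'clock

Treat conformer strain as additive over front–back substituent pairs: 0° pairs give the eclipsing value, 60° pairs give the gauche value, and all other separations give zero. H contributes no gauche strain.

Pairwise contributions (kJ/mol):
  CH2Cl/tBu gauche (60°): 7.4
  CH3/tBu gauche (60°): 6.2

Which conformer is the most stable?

B

A (staggered): tBu–CH3 gauche, tBu–CH2Cl gauche; 6.2 + 7.4 = 13.6 kJ/mol.
B (staggered): tBu–CH2Cl gauche; 7.4 = 7.4 kJ/mol.
B has the lowest total (7.4 kJ/mol).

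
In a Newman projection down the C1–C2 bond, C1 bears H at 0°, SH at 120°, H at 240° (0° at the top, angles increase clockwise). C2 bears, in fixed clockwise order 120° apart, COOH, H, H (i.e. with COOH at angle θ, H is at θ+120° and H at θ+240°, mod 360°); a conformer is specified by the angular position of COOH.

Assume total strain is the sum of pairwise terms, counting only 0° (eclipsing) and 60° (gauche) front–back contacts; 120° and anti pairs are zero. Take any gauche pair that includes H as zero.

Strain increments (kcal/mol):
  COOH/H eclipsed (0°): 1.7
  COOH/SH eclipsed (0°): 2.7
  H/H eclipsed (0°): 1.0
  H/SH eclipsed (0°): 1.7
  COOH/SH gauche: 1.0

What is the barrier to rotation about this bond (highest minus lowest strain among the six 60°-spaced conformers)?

COOH at 0° (eclipsed): H(0°)/COOH(0°) eclipsed 1.7; SH(120°)/H(120°) eclipsed 1.7; H(240°)/H(240°) eclipsed 1.0 → 4.4 kcal/mol.
COOH at 60° (staggered): SH(120°)/COOH(60°) gauche 1.0 → 1.0 kcal/mol.
COOH at 120° (eclipsed): H(0°)/H(0°) eclipsed 1.0; SH(120°)/COOH(120°) eclipsed 2.7; H(240°)/H(240°) eclipsed 1.0 → 4.7 kcal/mol.
COOH at 180° (staggered): SH(120°)/COOH(180°) gauche 1.0 → 1.0 kcal/mol.
COOH at 240° (eclipsed): H(0°)/H(0°) eclipsed 1.0; SH(120°)/H(120°) eclipsed 1.7; H(240°)/COOH(240°) eclipsed 1.7 → 4.4 kcal/mol.
COOH at 300° (staggered): no non-H gauche contacts → 0.0 kcal/mol.
Max at 120° (4.7 kcal/mol), min at 300° (0.0 kcal/mol); barrier = 4.7 kcal/mol.

4.7 kcal/mol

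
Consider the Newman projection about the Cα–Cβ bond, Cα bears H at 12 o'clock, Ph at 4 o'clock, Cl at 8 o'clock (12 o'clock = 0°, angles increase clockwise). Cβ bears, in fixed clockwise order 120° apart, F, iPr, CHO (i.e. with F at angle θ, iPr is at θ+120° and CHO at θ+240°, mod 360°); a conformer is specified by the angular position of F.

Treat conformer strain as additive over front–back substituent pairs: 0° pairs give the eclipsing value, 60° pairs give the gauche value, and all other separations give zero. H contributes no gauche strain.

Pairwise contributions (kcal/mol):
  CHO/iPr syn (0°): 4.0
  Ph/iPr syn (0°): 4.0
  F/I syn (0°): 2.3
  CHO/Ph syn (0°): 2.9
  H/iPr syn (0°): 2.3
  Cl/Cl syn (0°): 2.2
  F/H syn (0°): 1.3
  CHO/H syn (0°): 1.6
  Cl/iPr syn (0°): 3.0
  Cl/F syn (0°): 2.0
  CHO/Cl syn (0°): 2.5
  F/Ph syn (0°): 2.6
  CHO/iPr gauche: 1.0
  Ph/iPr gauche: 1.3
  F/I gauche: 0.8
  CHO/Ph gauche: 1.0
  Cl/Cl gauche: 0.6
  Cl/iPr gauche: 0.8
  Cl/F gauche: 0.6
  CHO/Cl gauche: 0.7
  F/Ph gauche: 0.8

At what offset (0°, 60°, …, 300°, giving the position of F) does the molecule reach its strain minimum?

F at 0° (eclipsed): H(0°)/F(0°) eclipsed 1.3; Ph(120°)/iPr(120°) eclipsed 4.0; Cl(240°)/CHO(240°) eclipsed 2.5 → 7.8 kcal/mol.
F at 60° (staggered): Ph(120°)/F(60°) gauche 0.8; Ph(120°)/iPr(180°) gauche 1.3; Cl(240°)/iPr(180°) gauche 0.8; Cl(240°)/CHO(300°) gauche 0.7 → 3.6 kcal/mol.
F at 120° (eclipsed): H(0°)/CHO(0°) eclipsed 1.6; Ph(120°)/F(120°) eclipsed 2.6; Cl(240°)/iPr(240°) eclipsed 3.0 → 7.2 kcal/mol.
F at 180° (staggered): Ph(120°)/F(180°) gauche 0.8; Ph(120°)/CHO(60°) gauche 1.0; Cl(240°)/F(180°) gauche 0.6; Cl(240°)/iPr(300°) gauche 0.8 → 3.2 kcal/mol.
F at 240° (eclipsed): H(0°)/iPr(0°) eclipsed 2.3; Ph(120°)/CHO(120°) eclipsed 2.9; Cl(240°)/F(240°) eclipsed 2.0 → 7.2 kcal/mol.
F at 300° (staggered): Ph(120°)/iPr(60°) gauche 1.3; Ph(120°)/CHO(180°) gauche 1.0; Cl(240°)/F(300°) gauche 0.6; Cl(240°)/CHO(180°) gauche 0.7 → 3.6 kcal/mol.
The minimum (3.2 kcal/mol) occurs with F at 180°.

180°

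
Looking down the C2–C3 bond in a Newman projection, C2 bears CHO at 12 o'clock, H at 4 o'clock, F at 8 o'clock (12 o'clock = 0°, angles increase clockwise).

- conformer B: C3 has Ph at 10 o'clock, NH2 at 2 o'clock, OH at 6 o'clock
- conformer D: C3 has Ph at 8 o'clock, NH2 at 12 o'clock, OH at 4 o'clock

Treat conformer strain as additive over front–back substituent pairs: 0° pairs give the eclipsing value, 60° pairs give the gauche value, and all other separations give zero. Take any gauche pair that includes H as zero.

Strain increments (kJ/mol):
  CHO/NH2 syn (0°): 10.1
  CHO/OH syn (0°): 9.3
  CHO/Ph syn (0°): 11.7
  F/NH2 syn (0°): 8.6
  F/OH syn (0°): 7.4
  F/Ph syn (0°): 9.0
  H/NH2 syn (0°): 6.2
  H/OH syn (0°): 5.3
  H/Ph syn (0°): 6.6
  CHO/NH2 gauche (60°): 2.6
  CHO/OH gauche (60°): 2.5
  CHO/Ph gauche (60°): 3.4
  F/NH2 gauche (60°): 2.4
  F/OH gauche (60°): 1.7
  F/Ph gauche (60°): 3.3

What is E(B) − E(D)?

B is staggered. CHO at 0° is gauche with Ph at 300° (3.4); CHO at 0° is gauche with NH2 at 60° (2.6); F at 240° is gauche with Ph at 300° (3.3); F at 240° is gauche with OH at 180° (1.7). Total 11.0 kJ/mol.
D is eclipsed. CHO at 0° is eclipsed with NH2 at 0° (10.1); H at 120° is eclipsed with OH at 120° (5.3); F at 240° is eclipsed with Ph at 240° (9.0). Total 24.4 kJ/mol.
E(B) − E(D) = 11.0 − 24.4 = -13.4 kJ/mol.

-13.4 kJ/mol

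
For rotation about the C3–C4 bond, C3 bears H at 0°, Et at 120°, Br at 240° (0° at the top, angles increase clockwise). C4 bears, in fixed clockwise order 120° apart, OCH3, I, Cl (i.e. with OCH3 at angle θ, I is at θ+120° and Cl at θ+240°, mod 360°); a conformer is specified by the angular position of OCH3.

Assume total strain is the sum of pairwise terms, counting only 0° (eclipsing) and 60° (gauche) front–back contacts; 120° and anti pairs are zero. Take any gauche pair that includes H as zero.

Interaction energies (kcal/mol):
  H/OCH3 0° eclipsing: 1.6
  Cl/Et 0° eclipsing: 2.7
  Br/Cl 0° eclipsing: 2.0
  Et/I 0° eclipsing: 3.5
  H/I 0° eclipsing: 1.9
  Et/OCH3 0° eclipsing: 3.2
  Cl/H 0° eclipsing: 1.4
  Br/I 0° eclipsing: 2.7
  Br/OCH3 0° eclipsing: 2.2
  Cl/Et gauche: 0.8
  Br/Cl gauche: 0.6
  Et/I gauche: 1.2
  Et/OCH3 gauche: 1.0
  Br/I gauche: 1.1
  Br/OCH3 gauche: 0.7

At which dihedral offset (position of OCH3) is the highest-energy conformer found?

120°

OCH3 at 0° is eclipsed. H at 0° is eclipsed with OCH3 at 0° (1.6); Et at 120° is eclipsed with I at 120° (3.5); Br at 240° is eclipsed with Cl at 240° (2.0). Total 7.1 kcal/mol.
OCH3 at 60° is staggered. Et at 120° is gauche with OCH3 at 60° (1.0); Et at 120° is gauche with I at 180° (1.2); Br at 240° is gauche with I at 180° (1.1); Br at 240° is gauche with Cl at 300° (0.6). Total 3.9 kcal/mol.
OCH3 at 120° is eclipsed. H at 0° is eclipsed with Cl at 0° (1.4); Et at 120° is eclipsed with OCH3 at 120° (3.2); Br at 240° is eclipsed with I at 240° (2.7). Total 7.3 kcal/mol.
OCH3 at 180° is staggered. Et at 120° is gauche with OCH3 at 180° (1.0); Et at 120° is gauche with Cl at 60° (0.8); Br at 240° is gauche with OCH3 at 180° (0.7); Br at 240° is gauche with I at 300° (1.1). Total 3.6 kcal/mol.
OCH3 at 240° is eclipsed. H at 0° is eclipsed with I at 0° (1.9); Et at 120° is eclipsed with Cl at 120° (2.7); Br at 240° is eclipsed with OCH3 at 240° (2.2). Total 6.8 kcal/mol.
OCH3 at 300° is staggered. Et at 120° is gauche with I at 60° (1.2); Et at 120° is gauche with Cl at 180° (0.8); Br at 240° is gauche with OCH3 at 300° (0.7); Br at 240° is gauche with Cl at 180° (0.6). Total 3.3 kcal/mol.
The maximum (7.3 kcal/mol) occurs with OCH3 at 120°.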